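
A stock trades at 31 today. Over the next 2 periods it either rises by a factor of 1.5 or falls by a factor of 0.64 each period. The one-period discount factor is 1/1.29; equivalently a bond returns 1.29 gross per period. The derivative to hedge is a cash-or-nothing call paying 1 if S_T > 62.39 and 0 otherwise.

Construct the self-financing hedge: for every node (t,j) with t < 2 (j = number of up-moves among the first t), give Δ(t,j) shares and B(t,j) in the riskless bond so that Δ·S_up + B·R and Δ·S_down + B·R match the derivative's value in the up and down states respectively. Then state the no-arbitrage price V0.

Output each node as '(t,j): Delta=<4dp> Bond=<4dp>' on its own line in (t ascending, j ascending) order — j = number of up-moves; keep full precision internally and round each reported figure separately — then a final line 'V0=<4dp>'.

(0,0): Delta=0.0220 Bond=-0.3380
(1,0): Delta=0.0000 Bond=0.0000
(1,1): Delta=0.0250 Bond=-0.5769
V0=0.3433

Since d<R<u, set p* = (R−d)/(u−d) = 0.7558; price each node as the discounted p*-expectation of its children.
Terminal values V(2,·): V(2,0)=0.0000, V(2,1)=0.0000, V(2,2)=1.0000
Node (1,0) S=19.8400: V=(p*·0.0000+(1−p*)·0.0000)/1.29=0.0000; Δ=(0.0000−0.0000)/(29.7600−12.6976)=0.0000; B=V−Δ·S=0.0000
Node (1,1) S=46.5000: V=(p*·1.0000+(1−p*)·0.0000)/1.29=0.5859; Δ=(1.0000−0.0000)/(69.7500−29.7600)=0.0250; B=V−Δ·S=-0.5769
Node (0,0) S=31.0000: V=(p*·0.5859+(1−p*)·0.0000)/1.29=0.3433; Δ=(0.5859−0.0000)/(46.5000−19.8400)=0.0220; B=V−Δ·S=-0.3380
Check: Δ(0,0)·S0 + B(0,0) = 0.3433 = V0.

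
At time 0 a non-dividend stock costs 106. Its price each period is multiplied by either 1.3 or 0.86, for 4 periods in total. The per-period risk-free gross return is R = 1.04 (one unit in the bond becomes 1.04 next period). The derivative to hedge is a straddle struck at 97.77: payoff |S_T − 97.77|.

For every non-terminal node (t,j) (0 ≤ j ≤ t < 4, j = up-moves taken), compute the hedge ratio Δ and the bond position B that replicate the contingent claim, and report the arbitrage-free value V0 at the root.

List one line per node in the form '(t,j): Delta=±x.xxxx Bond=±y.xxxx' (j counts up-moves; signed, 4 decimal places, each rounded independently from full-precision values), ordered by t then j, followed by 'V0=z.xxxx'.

Since d<R<u, set p* = (R−d)/(u−d) = 0.4091; price each node as the discounted p*-expectation of its children.
Terminal payoffs: V(4,0)=39.7871, V(4,1)=10.1215, V(4,2)=34.7219, V(4,3)=102.5085, V(4,4)=204.9766
  t=3,j=0: stock 67.4219 → up 87.6485 (V=10.1215), down 57.9829 (V=39.7871). Price 26.5877; hedge Δ=-1.0000, bond B=94.0096.
  t=3,j=1: stock 101.9169 → up 132.4919 (V=34.7219), down 87.6485 (V=10.1215). Price 19.4090; hedge Δ=0.5486, bond B=-36.5012.
  t=3,j=2: stock 154.0604 → up 200.2785 (V=102.5085), down 132.4919 (V=34.7219). Price 60.0508; hedge Δ=1.0000, bond B=-94.0096.
  t=3,j=3: stock 232.8820 → up 302.7466 (V=204.9766), down 200.2785 (V=102.5085). Price 138.8724; hedge Δ=1.0000, bond B=-94.0096.
  t=2,j=0: stock 78.3976 → up 101.9169 (V=19.4090), down 67.4219 (V=26.5877). Price 22.7413; hedge Δ=-0.2081, bond B=39.0566.
  t=2,j=1: stock 118.5080 → up 154.0604 (V=60.0508), down 101.9169 (V=19.4090). Price 34.6492; hedge Δ=0.7794, bond B=-57.7186.
  t=2,j=2: stock 179.1400 → up 232.8820 (V=138.8724), down 154.0604 (V=60.0508). Price 88.7461; hedge Δ=1.0000, bond B=-90.3939.
  t=1,j=0: stock 91.1600 → up 118.5080 (V=34.6492), down 78.3976 (V=22.7413). Price 26.5507; hedge Δ=0.2969, bond B=-0.5128.
  t=1,j=1: stock 137.8000 → up 179.1400 (V=88.7461), down 118.5080 (V=34.6492). Price 54.5959; hedge Δ=0.8922, bond B=-68.3517.
  t=0,j=0: stock 106.0000 → up 137.8000 (V=54.5959), down 91.1600 (V=26.5507). Price 36.5613; hedge Δ=0.6013, bond B=-27.1779.
Self-financing check: at every node Δ·S+B equals the discounted successor values.

(0,0): Delta=0.6013 Bond=-27.1779
(1,0): Delta=0.2969 Bond=-0.5128
(1,1): Delta=0.8922 Bond=-68.3517
(2,0): Delta=-0.2081 Bond=39.0566
(2,1): Delta=0.7794 Bond=-57.7186
(2,2): Delta=1.0000 Bond=-90.3939
(3,0): Delta=-1.0000 Bond=94.0096
(3,1): Delta=0.5486 Bond=-36.5012
(3,2): Delta=1.0000 Bond=-94.0096
(3,3): Delta=1.0000 Bond=-94.0096
V0=36.5613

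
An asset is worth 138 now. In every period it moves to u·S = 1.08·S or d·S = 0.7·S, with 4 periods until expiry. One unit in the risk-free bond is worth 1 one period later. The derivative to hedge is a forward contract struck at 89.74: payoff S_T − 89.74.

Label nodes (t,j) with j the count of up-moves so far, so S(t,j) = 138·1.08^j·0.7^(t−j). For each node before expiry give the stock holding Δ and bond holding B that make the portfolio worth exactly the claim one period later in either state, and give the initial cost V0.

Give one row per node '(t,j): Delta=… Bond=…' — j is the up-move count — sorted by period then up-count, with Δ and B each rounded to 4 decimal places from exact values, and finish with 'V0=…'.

(0,0): Delta=1.0000 Bond=-89.7400
(1,0): Delta=1.0000 Bond=-89.7400
(1,1): Delta=1.0000 Bond=-89.7400
(2,0): Delta=1.0000 Bond=-89.7400
(2,1): Delta=1.0000 Bond=-89.7400
(2,2): Delta=1.0000 Bond=-89.7400
(3,0): Delta=1.0000 Bond=-89.7400
(3,1): Delta=1.0000 Bond=-89.7400
(3,2): Delta=1.0000 Bond=-89.7400
(3,3): Delta=1.0000 Bond=-89.7400
V0=48.2600

Under the risk-neutral measure, an up-move has probability p* = (R−d)/(u−d) = 0.7895 and values discount at R = 1.
Payoff layer (t=4): V(4,0)=-56.6062, V(4,1)=-38.6193, V(4,2)=-10.8680, V(4,3)=31.9482, V(4,4)=98.0075
  t=3,j=0: stock 47.3340 → up 51.1207 (V=-38.6193), down 33.1338 (V=-56.6062). Price -42.4060; hedge Δ=1.0000, bond B=-89.7400.
  t=3,j=1: stock 73.0296 → up 78.8720 (V=-10.8680), down 51.1207 (V=-38.6193). Price -16.7104; hedge Δ=1.0000, bond B=-89.7400.
  t=3,j=2: stock 112.6742 → up 121.6882 (V=31.9482), down 78.8720 (V=-10.8680). Price 22.9342; hedge Δ=1.0000, bond B=-89.7400.
  t=3,j=3: stock 173.8403 → up 187.7475 (V=98.0075), down 121.6882 (V=31.9482). Price 84.1003; hedge Δ=1.0000, bond B=-89.7400.
  t=2,j=0: stock 67.6200 → up 73.0296 (V=-16.7104), down 47.3340 (V=-42.4060). Price -22.1200; hedge Δ=1.0000, bond B=-89.7400.
  t=2,j=1: stock 104.3280 → up 112.6742 (V=22.9342), down 73.0296 (V=-16.7104). Price 14.5880; hedge Δ=1.0000, bond B=-89.7400.
  t=2,j=2: stock 160.9632 → up 173.8403 (V=84.1003), down 112.6742 (V=22.9342). Price 71.2232; hedge Δ=1.0000, bond B=-89.7400.
  t=1,j=0: stock 96.6000 → up 104.3280 (V=14.5880), down 67.6200 (V=-22.1200). Price 6.8600; hedge Δ=1.0000, bond B=-89.7400.
  t=1,j=1: stock 149.0400 → up 160.9632 (V=71.2232), down 104.3280 (V=14.5880). Price 59.3000; hedge Δ=1.0000, bond B=-89.7400.
  t=0,j=0: stock 138.0000 → up 149.0400 (V=59.3000), down 96.6000 (V=6.8600). Price 48.2600; hedge Δ=1.0000, bond B=-89.7400.
Check: Δ(0,0)·S0 + B(0,0) = 48.2600 = V0.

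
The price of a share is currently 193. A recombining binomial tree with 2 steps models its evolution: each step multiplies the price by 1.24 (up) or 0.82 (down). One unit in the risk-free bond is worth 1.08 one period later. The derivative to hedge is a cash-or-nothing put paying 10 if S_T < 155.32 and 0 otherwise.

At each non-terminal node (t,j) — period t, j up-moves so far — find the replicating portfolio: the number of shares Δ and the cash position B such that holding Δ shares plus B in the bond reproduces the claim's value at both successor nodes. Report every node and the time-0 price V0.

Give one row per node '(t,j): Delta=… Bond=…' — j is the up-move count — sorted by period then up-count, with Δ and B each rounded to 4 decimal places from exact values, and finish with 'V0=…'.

(0,0): Delta=-0.0435 Bond=9.6426
(1,0): Delta=-0.1504 Bond=27.3369
(1,1): Delta=0.0000 Bond=0.0000
V0=1.2442

Since d<R<u, set p* = (R−d)/(u−d) = 0.6190; price each node as the discounted p*-expectation of its children.
Terminal payoffs: V(2,0)=10.0000, V(2,1)=0.0000, V(2,2)=0.0000
Node (1,0) S=158.2600: V=(p*·0.0000+(1−p*)·10.0000)/1.08=3.5273; Δ=(0.0000−10.0000)/(196.2424−129.7732)=-0.1504; B=V−Δ·S=27.3369
Node (1,1) S=239.3200: V=(p*·0.0000+(1−p*)·0.0000)/1.08=0.0000; Δ=(0.0000−0.0000)/(296.7568−196.2424)=0.0000; B=V−Δ·S=0.0000
Node (0,0) S=193.0000: V=(p*·0.0000+(1−p*)·3.5273)/1.08=1.2442; Δ=(0.0000−3.5273)/(239.3200−158.2600)=-0.0435; B=V−Δ·S=9.6426
Check: Δ(0,0)·S0 + B(0,0) = 1.2442 = V0.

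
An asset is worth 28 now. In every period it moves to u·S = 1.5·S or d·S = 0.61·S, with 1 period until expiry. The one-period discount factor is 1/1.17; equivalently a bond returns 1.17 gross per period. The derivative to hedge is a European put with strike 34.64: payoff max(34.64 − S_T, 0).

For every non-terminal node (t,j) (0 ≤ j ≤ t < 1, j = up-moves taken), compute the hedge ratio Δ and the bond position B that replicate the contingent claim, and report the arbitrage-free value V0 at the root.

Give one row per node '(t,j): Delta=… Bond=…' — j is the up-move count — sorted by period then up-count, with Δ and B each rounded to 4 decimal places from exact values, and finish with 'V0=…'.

Risk-neutral probability p* = (R−d)/(u−d) = (1.17−0.61)/(1.5−0.61) = 0.6292.
Terminal payoffs: V(1,0)=17.5600, V(1,1)=0.0000
(0,0): S=28.0000. Δ = (V_up−V_dn)/(S_up−S_dn) = (0.0000−17.5600)/(42.0000−17.0800) = -0.7047. V = [p*·0.0000 + (1−p*)·17.5600]/1.17 = 5.5650. B = V − Δ·S = 25.2953.
Each (Δ,B) replicates both successor values, so the strategy is self-financing and V0 is arbitrage-free.

(0,0): Delta=-0.7047 Bond=25.2953
V0=5.5650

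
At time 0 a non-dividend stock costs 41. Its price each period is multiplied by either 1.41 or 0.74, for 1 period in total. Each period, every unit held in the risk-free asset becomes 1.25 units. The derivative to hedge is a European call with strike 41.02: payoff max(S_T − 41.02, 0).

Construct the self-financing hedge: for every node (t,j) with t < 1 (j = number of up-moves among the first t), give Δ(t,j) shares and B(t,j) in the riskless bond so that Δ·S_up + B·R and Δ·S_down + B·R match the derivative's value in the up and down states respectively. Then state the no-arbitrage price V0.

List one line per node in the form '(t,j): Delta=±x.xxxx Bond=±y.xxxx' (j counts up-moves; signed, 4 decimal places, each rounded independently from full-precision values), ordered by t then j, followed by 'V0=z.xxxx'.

(0,0): Delta=0.6112 Bond=-14.8353
V0=10.2244

Risk-neutral probability p* = (R−d)/(u−d) = (1.25−0.74)/(1.41−0.74) = 0.7612.
Terminal payoffs: V(1,0)=0.0000, V(1,1)=16.7900
(0,0): S=41.0000. Δ = (V_up−V_dn)/(S_up−S_dn) = (16.7900−0.0000)/(57.8100−30.3400) = 0.6112. V = [p*·16.7900 + (1−p*)·0.0000]/1.25 = 10.2244. B = V − Δ·S = -14.8353.
Self-financing check: at every node Δ·S+B equals the discounted successor values.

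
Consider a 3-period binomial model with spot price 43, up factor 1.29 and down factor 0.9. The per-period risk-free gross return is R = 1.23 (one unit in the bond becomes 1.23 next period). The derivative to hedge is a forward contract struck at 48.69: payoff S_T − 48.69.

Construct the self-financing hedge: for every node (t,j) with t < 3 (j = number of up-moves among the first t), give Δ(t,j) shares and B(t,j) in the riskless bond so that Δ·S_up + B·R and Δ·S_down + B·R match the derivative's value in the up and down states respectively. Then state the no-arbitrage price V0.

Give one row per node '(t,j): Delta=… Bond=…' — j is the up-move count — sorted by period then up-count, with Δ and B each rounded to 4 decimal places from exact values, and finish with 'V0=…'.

(0,0): Delta=1.0000 Bond=-26.1652
(1,0): Delta=1.0000 Bond=-32.1832
(1,1): Delta=1.0000 Bond=-32.1832
(2,0): Delta=1.0000 Bond=-39.5854
(2,1): Delta=1.0000 Bond=-39.5854
(2,2): Delta=1.0000 Bond=-39.5854
V0=16.8348

Risk-neutral probability p* = (R−d)/(u−d) = (1.23−0.9)/(1.29−0.9) = 0.8462.
At expiry t=3: V(3,0)=-17.3430, V(3,1)=-3.7593, V(3,2)=15.7107, V(3,3)=43.6176
  t=2,j=0: stock 34.8300 → up 44.9307 (V=-3.7593), down 31.3470 (V=-17.3430). Price -4.7554; hedge Δ=1.0000, bond B=-39.5854.
  t=2,j=1: stock 49.9230 → up 64.4007 (V=15.7107), down 44.9307 (V=-3.7593). Price 10.3376; hedge Δ=1.0000, bond B=-39.5854.
  t=2,j=2: stock 71.5563 → up 92.3076 (V=43.6176), down 64.4007 (V=15.7107). Price 31.9709; hedge Δ=1.0000, bond B=-39.5854.
  t=1,j=0: stock 38.7000 → up 49.9230 (V=10.3376), down 34.8300 (V=-4.7554). Price 6.5168; hedge Δ=1.0000, bond B=-32.1832.
  t=1,j=1: stock 55.4700 → up 71.5563 (V=31.9709), down 49.9230 (V=10.3376). Price 23.2868; hedge Δ=1.0000, bond B=-32.1832.
  t=0,j=0: stock 43.0000 → up 55.4700 (V=23.2868), down 38.7000 (V=6.5168). Price 16.8348; hedge Δ=1.0000, bond B=-26.1652.
Self-financing check: at every node Δ·S+B equals the discounted successor values.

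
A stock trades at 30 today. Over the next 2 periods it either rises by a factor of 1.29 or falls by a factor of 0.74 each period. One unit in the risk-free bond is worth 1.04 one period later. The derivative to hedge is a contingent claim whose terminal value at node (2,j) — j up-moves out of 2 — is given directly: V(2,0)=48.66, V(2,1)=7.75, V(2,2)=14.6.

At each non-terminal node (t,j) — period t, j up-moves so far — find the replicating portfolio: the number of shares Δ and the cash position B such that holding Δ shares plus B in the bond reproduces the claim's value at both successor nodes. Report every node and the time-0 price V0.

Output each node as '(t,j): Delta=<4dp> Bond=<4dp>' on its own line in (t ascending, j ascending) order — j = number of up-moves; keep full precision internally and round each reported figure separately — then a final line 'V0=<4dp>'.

(0,0): Delta=-0.8659 Bond=42.8418
(1,0): Delta=-3.3505 Bond=99.7140
(1,1): Delta=0.3218 Bond=-1.4100
V0=16.8644

Under the risk-neutral measure, an up-move has probability p* = (R−d)/(u−d) = 0.5455 and values discount at R = 1.04.
At expiry t=2: V(2,0)=48.6600, V(2,1)=7.7500, V(2,2)=14.6000
Node (1,0) S=22.2000: V=(p*·7.7500+(1−p*)·48.6600)/1.04=25.3322; Δ=(7.7500−48.6600)/(28.6380−16.4280)=-3.3505; B=V−Δ·S=99.7140
Node (1,1) S=38.7000: V=(p*·14.6000+(1−p*)·7.7500)/1.04=11.0446; Δ=(14.6000−7.7500)/(49.9230−28.6380)=0.3218; B=V−Δ·S=-1.4100
Node (0,0) S=30.0000: V=(p*·11.0446+(1−p*)·25.3322)/1.04=16.8644; Δ=(11.0446−25.3322)/(38.7000−22.2000)=-0.8659; B=V−Δ·S=42.8418
Self-financing check: at every node Δ·S+B equals the discounted successor values.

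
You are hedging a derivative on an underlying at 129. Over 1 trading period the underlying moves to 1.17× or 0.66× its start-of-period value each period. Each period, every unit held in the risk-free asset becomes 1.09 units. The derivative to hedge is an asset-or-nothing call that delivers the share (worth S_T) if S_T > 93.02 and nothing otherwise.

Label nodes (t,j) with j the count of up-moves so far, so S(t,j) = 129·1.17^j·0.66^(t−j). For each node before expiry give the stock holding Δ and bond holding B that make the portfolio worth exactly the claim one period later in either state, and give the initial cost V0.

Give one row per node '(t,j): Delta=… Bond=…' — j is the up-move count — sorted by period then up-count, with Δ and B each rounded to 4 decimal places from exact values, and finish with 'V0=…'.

Since d<R<u, set p* = (R−d)/(u−d) = 0.8431; price each node as the discounted p*-expectation of its children.
Payoff layer (t=1): V(1,0)=0.0000, V(1,1)=150.9300
Node (0,0) S=129.0000: V=(p*·150.9300+(1−p*)·0.0000)/1.09=116.7474; Δ=(150.9300−0.0000)/(150.9300−85.1400)=2.2941; B=V−Δ·S=-179.1937
The time-0 hedge costs 116.7474, which is the no-arbitrage price.

(0,0): Delta=2.2941 Bond=-179.1937
V0=116.7474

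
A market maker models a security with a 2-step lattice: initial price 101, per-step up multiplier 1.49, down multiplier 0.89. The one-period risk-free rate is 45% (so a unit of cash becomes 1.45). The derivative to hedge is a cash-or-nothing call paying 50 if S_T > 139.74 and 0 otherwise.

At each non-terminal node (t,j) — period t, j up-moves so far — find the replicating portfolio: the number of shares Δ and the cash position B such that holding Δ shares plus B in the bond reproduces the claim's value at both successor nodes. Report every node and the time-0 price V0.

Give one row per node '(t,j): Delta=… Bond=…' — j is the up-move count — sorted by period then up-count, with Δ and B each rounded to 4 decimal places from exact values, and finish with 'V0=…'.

(0,0): Delta=0.5311 Bond=-32.9238
(1,0): Delta=0.0000 Bond=0.0000
(1,1): Delta=0.5537 Bond=-51.1494
V0=20.7161

Since d<R<u, set p* = (R−d)/(u−d) = 0.9333; price each node as the discounted p*-expectation of its children.
Payoff layer (t=2): V(2,0)=0.0000, V(2,1)=0.0000, V(2,2)=50.0000
Node (1,0) S=89.8900: V=(p*·0.0000+(1−p*)·0.0000)/1.45=0.0000; Δ=(0.0000−0.0000)/(133.9361−80.0021)=0.0000; B=V−Δ·S=0.0000
Node (1,1) S=150.4900: V=(p*·50.0000+(1−p*)·0.0000)/1.45=32.1839; Δ=(50.0000−0.0000)/(224.2301−133.9361)=0.5537; B=V−Δ·S=-51.1494
Node (0,0) S=101.0000: V=(p*·32.1839+(1−p*)·0.0000)/1.45=20.7161; Δ=(32.1839−0.0000)/(150.4900−89.8900)=0.5311; B=V−Δ·S=-32.9238
The time-0 hedge costs 20.7161, which is the no-arbitrage price.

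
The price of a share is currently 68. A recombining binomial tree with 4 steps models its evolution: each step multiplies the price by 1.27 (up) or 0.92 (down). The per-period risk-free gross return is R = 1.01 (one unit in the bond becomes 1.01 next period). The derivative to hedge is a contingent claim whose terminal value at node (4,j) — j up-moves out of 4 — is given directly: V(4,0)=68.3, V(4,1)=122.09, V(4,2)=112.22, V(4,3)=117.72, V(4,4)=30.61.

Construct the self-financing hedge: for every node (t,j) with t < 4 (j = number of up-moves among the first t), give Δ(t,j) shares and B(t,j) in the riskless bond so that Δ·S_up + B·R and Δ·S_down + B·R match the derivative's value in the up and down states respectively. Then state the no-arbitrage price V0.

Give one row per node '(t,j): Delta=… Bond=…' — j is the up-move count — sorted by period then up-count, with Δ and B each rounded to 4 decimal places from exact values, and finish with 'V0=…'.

The replicating-portfolio and risk-neutral prices coincide; use p* = (1.01−0.92)/(1.27−0.92) = 0.2571 for the latter.
Terminal values V(4,·): V(4,0)=68.3000, V(4,1)=122.0900, V(4,2)=112.2200, V(4,3)=117.7200, V(4,4)=30.6100
Node (3,0) S=52.9508: V=(p*·122.0900+(1−p*)·68.3000)/1.01=81.3185; Δ=(122.0900−68.3000)/(67.2475−48.7147)=2.9024; B=V−Δ·S=-72.3672
Node (3,1) S=73.0951: V=(p*·112.2200+(1−p*)·122.0900)/1.01=118.3683; Δ=(112.2200−122.0900)/(92.8308−67.2475)=-0.3858; B=V−Δ·S=146.5683
Node (3,2) S=100.9030: V=(p*·117.7200+(1−p*)·112.2200)/1.01=112.5092; Δ=(117.7200−112.2200)/(128.1468−92.8308)=0.1557; B=V−Δ·S=96.7949
Node (3,3) S=139.2900: V=(p*·30.6100+(1−p*)·117.7200)/1.01=94.3765; Δ=(30.6100−117.7200)/(176.8984−128.1468)=-1.7868; B=V−Δ·S=343.2622
Node (2,0) S=57.5552: V=(p*·118.3683+(1−p*)·81.3185)/1.01=89.9462; Δ=(118.3683−81.3185)/(73.0951−52.9508)=1.8392; B=V−Δ·S=-15.9104
Node (2,1) S=79.4512: V=(p*·112.5092+(1−p*)·118.3683)/1.01=115.7046; Δ=(112.5092−118.3683)/(100.9030−73.0951)=-0.2107; B=V−Δ·S=132.4450
Node (2,2) S=109.6772: V=(p*·94.3765+(1−p*)·112.5092)/1.01=106.7787; Δ=(94.3765−112.5092)/(139.2900−100.9030)=-0.4724; B=V−Δ·S=158.5864
Node (1,0) S=62.5600: V=(p*·115.7046+(1−p*)·89.9462)/1.01=95.6136; Δ=(115.7046−89.9462)/(79.4512−57.5552)=1.1764; B=V−Δ·S=22.0180
Node (1,1) S=86.3600: V=(p*·106.7787+(1−p*)·115.7046)/1.01=112.2865; Δ=(106.7787−115.7046)/(109.6772−79.4512)=-0.2953; B=V−Δ·S=137.7892
Node (0,0) S=68.0000: V=(p*·112.2865+(1−p*)·95.6136)/1.01=98.9118; Δ=(112.2865−95.6136)/(86.3600−62.5600)=0.7005; B=V−Δ·S=51.2750
Check: Δ(0,0)·S0 + B(0,0) = 98.9118 = V0.

(0,0): Delta=0.7005 Bond=51.2750
(1,0): Delta=1.1764 Bond=22.0180
(1,1): Delta=-0.2953 Bond=137.7892
(2,0): Delta=1.8392 Bond=-15.9104
(2,1): Delta=-0.2107 Bond=132.4450
(2,2): Delta=-0.4724 Bond=158.5864
(3,0): Delta=2.9024 Bond=-72.3672
(3,1): Delta=-0.3858 Bond=146.5683
(3,2): Delta=0.1557 Bond=96.7949
(3,3): Delta=-1.7868 Bond=343.2622
V0=98.9118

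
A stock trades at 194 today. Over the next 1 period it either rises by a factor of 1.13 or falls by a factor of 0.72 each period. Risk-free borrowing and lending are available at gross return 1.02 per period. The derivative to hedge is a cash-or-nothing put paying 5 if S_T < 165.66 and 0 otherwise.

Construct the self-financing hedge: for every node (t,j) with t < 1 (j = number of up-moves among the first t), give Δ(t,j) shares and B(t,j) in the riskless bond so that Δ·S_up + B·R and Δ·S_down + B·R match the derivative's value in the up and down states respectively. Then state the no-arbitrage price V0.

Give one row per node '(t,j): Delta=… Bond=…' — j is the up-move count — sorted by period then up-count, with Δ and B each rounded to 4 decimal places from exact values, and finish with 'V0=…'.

Under the risk-neutral measure, an up-move has probability p* = (R−d)/(u−d) = 0.7317 and values discount at R = 1.02.
Payoff layer (t=1): V(1,0)=5.0000, V(1,1)=0.0000
  t=0,j=0: stock 194.0000 → up 219.2200 (V=0.0000), down 139.6800 (V=5.0000). Price 1.3152; hedge Δ=-0.0629, bond B=13.5103.
Root portfolio cost Δ·194+B reproduces V0=1.3152.

(0,0): Delta=-0.0629 Bond=13.5103
V0=1.3152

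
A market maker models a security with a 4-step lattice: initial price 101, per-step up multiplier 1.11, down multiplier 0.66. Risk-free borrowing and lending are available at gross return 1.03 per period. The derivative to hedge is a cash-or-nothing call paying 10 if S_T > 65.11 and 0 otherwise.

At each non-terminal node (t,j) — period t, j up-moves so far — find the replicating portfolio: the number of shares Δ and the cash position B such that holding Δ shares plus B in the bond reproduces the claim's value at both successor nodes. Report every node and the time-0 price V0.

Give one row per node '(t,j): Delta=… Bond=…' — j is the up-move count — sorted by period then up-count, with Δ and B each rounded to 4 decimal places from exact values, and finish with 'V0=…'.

(0,0): Delta=0.0726 Bond=0.2403
(1,0): Delta=0.2124 Bond=-9.0740
(1,1): Delta=0.0546 Bond=2.2629
(2,0): Delta=0.0000 Bond=0.0000
(2,1): Delta=0.2397 Bond=-11.3670
(2,2): Delta=0.0308 Bond=5.2925
(3,0): Delta=0.0000 Bond=0.0000
(3,1): Delta=0.0000 Bond=0.0000
(3,2): Delta=0.2706 Bond=-14.2395
(3,3): Delta=0.0000 Bond=9.7087
V0=7.5728

Risk-neutral probability p* = (R−d)/(u−d) = (1.03−0.66)/(1.11−0.66) = 0.8222.
Payoff layer (t=4): V(4,0)=0.0000, V(4,1)=0.0000, V(4,2)=0.0000, V(4,3)=10.0000, V(4,4)=10.0000
(3,0): S=29.0371. Δ = (V_up−V_dn)/(S_up−S_dn) = (0.0000−0.0000)/(32.2312−19.1645) = 0.0000. V = [p*·0.0000 + (1−p*)·0.0000]/1.03 = 0.0000. B = V − Δ·S = 0.0000.
(3,1): S=48.8351. Δ = (V_up−V_dn)/(S_up−S_dn) = (0.0000−0.0000)/(54.2070−32.2312) = 0.0000. V = [p*·0.0000 + (1−p*)·0.0000]/1.03 = 0.0000. B = V − Δ·S = 0.0000.
(3,2): S=82.1318. Δ = (V_up−V_dn)/(S_up−S_dn) = (10.0000−0.0000)/(91.1663−54.2070) = 0.2706. V = [p*·10.0000 + (1−p*)·0.0000]/1.03 = 7.9827. B = V − Δ·S = -14.2395.
(3,3): S=138.1307. Δ = (V_up−V_dn)/(S_up−S_dn) = (10.0000−10.0000)/(153.3251−91.1663) = 0.0000. V = [p*·10.0000 + (1−p*)·10.0000]/1.03 = 9.7087. B = V − Δ·S = 9.7087.
(2,0): S=43.9956. Δ = (V_up−V_dn)/(S_up−S_dn) = (0.0000−0.0000)/(48.8351−29.0371) = 0.0000. V = [p*·0.0000 + (1−p*)·0.0000]/1.03 = 0.0000. B = V − Δ·S = 0.0000.
(2,1): S=73.9926. Δ = (V_up−V_dn)/(S_up−S_dn) = (7.9827−0.0000)/(82.1318−48.8351) = 0.2397. V = [p*·7.9827 + (1−p*)·0.0000]/1.03 = 6.3724. B = V − Δ·S = -11.3670.
(2,2): S=124.4421. Δ = (V_up−V_dn)/(S_up−S_dn) = (9.7087−7.9827)/(138.1307−82.1318) = 0.0308. V = [p*·9.7087 + (1−p*)·7.9827]/1.03 = 9.1281. B = V − Δ·S = 5.2925.
(1,0): S=66.6600. Δ = (V_up−V_dn)/(S_up−S_dn) = (6.3724−0.0000)/(73.9926−43.9956) = 0.2124. V = [p*·6.3724 + (1−p*)·0.0000]/1.03 = 5.0869. B = V − Δ·S = -9.0740.
(1,1): S=112.1100. Δ = (V_up−V_dn)/(S_up−S_dn) = (9.1281−6.3724)/(124.4421−73.9926) = 0.0546. V = [p*·9.1281 + (1−p*)·6.3724]/1.03 = 8.3866. B = V − Δ·S = 2.2629.
(0,0): S=101.0000. Δ = (V_up−V_dn)/(S_up−S_dn) = (8.3866−5.0869)/(112.1100−66.6600) = 0.0726. V = [p*·8.3866 + (1−p*)·5.0869]/1.03 = 7.5728. B = V − Δ·S = 0.2403.
Check: Δ(0,0)·S0 + B(0,0) = 7.5728 = V0.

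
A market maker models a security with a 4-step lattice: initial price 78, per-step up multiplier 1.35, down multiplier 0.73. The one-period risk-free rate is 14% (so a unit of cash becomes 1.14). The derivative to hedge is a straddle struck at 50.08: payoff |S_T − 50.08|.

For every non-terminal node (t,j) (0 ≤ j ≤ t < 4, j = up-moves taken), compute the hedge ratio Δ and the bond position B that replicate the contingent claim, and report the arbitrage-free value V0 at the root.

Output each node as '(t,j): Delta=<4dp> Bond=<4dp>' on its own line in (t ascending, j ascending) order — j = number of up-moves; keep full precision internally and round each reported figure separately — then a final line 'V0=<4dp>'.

The replicating-portfolio and risk-neutral prices coincide; use p* = (1.14−0.73)/(1.35−0.73) = 0.6613 for the latter.
At expiry t=4: V(4,0)=27.9294, V(4,1)=9.1165, V(4,2)=25.6744, V(4,3)=90.0138, V(4,4)=208.9975
Node (3,0) S=30.3433: V=(p*·9.1165+(1−p*)·27.9294)/1.14=13.5865; Δ=(9.1165−27.9294)/(40.9635−22.1506)=-1.0000; B=V−Δ·S=43.9298
Node (3,1) S=56.1144: V=(p*·25.6744+(1−p*)·9.1165)/1.14=17.6018; Δ=(25.6744−9.1165)/(75.7544−40.9635)=0.4759; B=V−Δ·S=-9.1044
Node (3,2) S=103.7732: V=(p*·90.0138+(1−p*)·25.6744)/1.14=59.8433; Δ=(90.0138−25.6744)/(140.0938−75.7544)=1.0000; B=V−Δ·S=-43.9298
Node (3,3) S=191.9093: V=(p*·208.9975+(1−p*)·90.0138)/1.14=147.9794; Δ=(208.9975−90.0138)/(259.0775−140.0938)=1.0000; B=V−Δ·S=-43.9298
Node (2,0) S=41.5662: V=(p*·17.6018+(1−p*)·13.5865)/1.14=14.2472; Δ=(17.6018−13.5865)/(56.1144−30.3433)=0.1558; B=V−Δ·S=7.7709
Node (2,1) S=76.8690: V=(p*·59.8433+(1−p*)·17.6018)/1.14=39.9436; Δ=(59.8433−17.6018)/(103.7732−56.1144)=0.8863; B=V−Δ·S=-28.1878
Node (2,2) S=142.1550: V=(p*·147.9794+(1−p*)·59.8433)/1.14=103.6201; Δ=(147.9794−59.8433)/(191.9093−103.7732)=1.0000; B=V−Δ·S=-38.5349
Node (1,0) S=56.9400: V=(p*·39.9436+(1−p*)·14.2472)/1.14=27.4035; Δ=(39.9436−14.2472)/(76.8690−41.5662)=0.7279; B=V−Δ·S=-14.0424
Node (1,1) S=105.3000: V=(p*·103.6201+(1−p*)·39.9436)/1.14=71.9756; Δ=(103.6201−39.9436)/(142.1550−76.8690)=0.9753; B=V−Δ·S=-30.7283
Node (0,0) S=78.0000: V=(p*·71.9756+(1−p*)·27.4035)/1.14=49.8935; Δ=(71.9756−27.4035)/(105.3000−56.9400)=0.9217; B=V−Δ·S=-21.9970
Root portfolio cost Δ·78+B reproduces V0=49.8935.

(0,0): Delta=0.9217 Bond=-21.9970
(1,0): Delta=0.7279 Bond=-14.0424
(1,1): Delta=0.9753 Bond=-30.7283
(2,0): Delta=0.1558 Bond=7.7709
(2,1): Delta=0.8863 Bond=-28.1878
(2,2): Delta=1.0000 Bond=-38.5349
(3,0): Delta=-1.0000 Bond=43.9298
(3,1): Delta=0.4759 Bond=-9.1044
(3,2): Delta=1.0000 Bond=-43.9298
(3,3): Delta=1.0000 Bond=-43.9298
V0=49.8935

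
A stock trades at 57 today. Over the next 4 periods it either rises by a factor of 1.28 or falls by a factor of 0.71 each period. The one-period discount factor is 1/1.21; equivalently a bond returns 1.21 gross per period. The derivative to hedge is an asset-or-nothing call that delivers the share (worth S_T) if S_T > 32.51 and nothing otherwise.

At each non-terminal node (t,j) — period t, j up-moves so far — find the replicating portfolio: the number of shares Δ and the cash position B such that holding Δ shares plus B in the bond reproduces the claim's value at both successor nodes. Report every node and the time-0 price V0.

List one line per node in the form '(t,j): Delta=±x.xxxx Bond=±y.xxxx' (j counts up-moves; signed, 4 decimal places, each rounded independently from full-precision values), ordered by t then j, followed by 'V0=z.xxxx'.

Risk-neutral probability p* = (R−d)/(u−d) = (1.21−0.71)/(1.28−0.71) = 0.8772.
Payoff layer (t=4): V(4,0)=0.0000, V(4,1)=0.0000, V(4,2)=47.0773, V(4,3)=84.8717, V(4,4)=153.0082
  t=3,j=0: stock 20.4009 → up 26.1132 (V=0.0000), down 14.4847 (V=0.0000). Price 0.0000; hedge Δ=0.0000, bond B=0.0000.
  t=3,j=1: stock 36.7791 → up 47.0773 (V=47.0773), down 26.1132 (V=0.0000). Price 34.1288; hedge Δ=2.2456, bond B=-48.4629.
  t=3,j=2: stock 66.3060 → up 84.8717 (V=84.8717), down 47.0773 (V=47.0773). Price 66.3060; hedge Δ=1.0000, bond B=0.0000.
  t=3,j=3: stock 119.5377 → up 153.0082 (V=153.0082), down 84.8717 (V=84.8717). Price 119.5377; hedge Δ=1.0000, bond B=0.0000.
  t=2,j=0: stock 28.7337 → up 36.7791 (V=34.1288), down 20.4009 (V=0.0000). Price 24.7418; hedge Δ=2.0838, bond B=-35.1333.
  t=2,j=1: stock 51.8016 → up 66.3060 (V=66.3060), down 36.7791 (V=34.1288). Price 51.5326; hedge Δ=1.0898, bond B=-4.9187.
  t=2,j=2: stock 93.3888 → up 119.5377 (V=119.5377), down 66.3060 (V=66.3060). Price 93.3888; hedge Δ=1.0000, bond B=0.0000.
  t=1,j=0: stock 40.4700 → up 51.8016 (V=51.5326), down 28.7337 (V=24.7418). Price 39.8698; hedge Δ=1.1614, bond B=-7.1316.
  t=1,j=1: stock 72.9600 → up 93.3888 (V=93.3888), down 51.8016 (V=51.5326). Price 72.9327; hedge Δ=1.0065, bond B=-0.4992.
  t=0,j=0: stock 57.0000 → up 72.9600 (V=72.9327), down 40.4700 (V=39.8698). Price 56.9193; hedge Δ=1.0176, bond B=-1.0857.
Self-financing check: at every node Δ·S+B equals the discounted successor values.

(0,0): Delta=1.0176 Bond=-1.0857
(1,0): Delta=1.1614 Bond=-7.1316
(1,1): Delta=1.0065 Bond=-0.4992
(2,0): Delta=2.0838 Bond=-35.1333
(2,1): Delta=1.0898 Bond=-4.9187
(2,2): Delta=1.0000 Bond=0.0000
(3,0): Delta=0.0000 Bond=0.0000
(3,1): Delta=2.2456 Bond=-48.4629
(3,2): Delta=1.0000 Bond=0.0000
(3,3): Delta=1.0000 Bond=0.0000
V0=56.9193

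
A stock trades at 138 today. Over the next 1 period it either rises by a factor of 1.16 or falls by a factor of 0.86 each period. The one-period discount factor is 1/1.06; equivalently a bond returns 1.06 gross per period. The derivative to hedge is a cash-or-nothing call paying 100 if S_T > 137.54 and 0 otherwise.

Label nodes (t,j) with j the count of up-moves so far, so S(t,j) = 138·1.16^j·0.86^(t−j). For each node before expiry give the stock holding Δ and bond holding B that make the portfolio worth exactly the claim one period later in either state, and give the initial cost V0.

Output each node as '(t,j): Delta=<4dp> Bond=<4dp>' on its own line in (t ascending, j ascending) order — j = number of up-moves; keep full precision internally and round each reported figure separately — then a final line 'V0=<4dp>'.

Risk-neutral probability p* = (R−d)/(u−d) = (1.06−0.86)/(1.16−0.86) = 0.6667.
Terminal values V(1,·): V(1,0)=0.0000, V(1,1)=100.0000
  t=0,j=0: stock 138.0000 → up 160.0800 (V=100.0000), down 118.6800 (V=0.0000). Price 62.8931; hedge Δ=2.4155, bond B=-270.4403.
Each (Δ,B) replicates both successor values, so the strategy is self-financing and V0 is arbitrage-free.

(0,0): Delta=2.4155 Bond=-270.4403
V0=62.8931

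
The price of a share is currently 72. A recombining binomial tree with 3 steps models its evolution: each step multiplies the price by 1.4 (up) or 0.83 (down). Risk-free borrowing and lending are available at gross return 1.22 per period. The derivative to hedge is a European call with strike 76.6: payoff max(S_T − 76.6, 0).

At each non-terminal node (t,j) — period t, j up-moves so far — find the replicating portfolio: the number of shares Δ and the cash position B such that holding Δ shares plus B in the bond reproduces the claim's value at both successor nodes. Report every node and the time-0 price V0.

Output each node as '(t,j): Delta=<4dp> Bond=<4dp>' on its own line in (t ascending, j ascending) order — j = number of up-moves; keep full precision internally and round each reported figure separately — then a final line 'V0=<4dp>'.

(0,0): Delta=0.9032 Bond=-33.7930
(1,0): Delta=0.6673 Bond=-27.1297
(1,1): Delta=0.9677 Bond=-47.7341
(2,0): Delta=0.0000 Bond=0.0000
(2,1): Delta=0.8499 Bond=-48.3744
(2,2): Delta=1.0000 Bond=-62.7869
V0=31.2373

Since d<R<u, set p* = (R−d)/(u−d) = 0.6842; price each node as the discounted p*-expectation of its children.
Terminal values V(3,·): V(3,0)=0.0000, V(3,1)=0.0000, V(3,2)=40.5296, V(3,3)=120.9680
  t=2,j=0: stock 49.6008 → up 69.4411 (V=0.0000), down 41.1687 (V=0.0000). Price 0.0000; hedge Δ=0.0000, bond B=0.0000.
  t=2,j=1: stock 83.6640 → up 117.1296 (V=40.5296), down 69.4411 (V=0.0000). Price 22.7301; hedge Δ=0.8499, bond B=-48.3744.
  t=2,j=2: stock 141.1200 → up 197.5680 (V=120.9680), down 117.1296 (V=40.5296). Price 78.3331; hedge Δ=1.0000, bond B=-62.7869.
  t=1,j=0: stock 59.7600 → up 83.6640 (V=22.7301), down 49.6008 (V=0.0000). Price 12.7477; hedge Δ=0.6673, bond B=-27.1297.
  t=1,j=1: stock 100.8000 → up 141.1200 (V=78.3331), down 83.6640 (V=22.7301). Price 49.8150; hedge Δ=0.9677, bond B=-47.7341.
  t=0,j=0: stock 72.0000 → up 100.8000 (V=49.8150), down 59.7600 (V=12.7477). Price 31.2373; hedge Δ=0.9032, bond B=-33.7930.
Check: Δ(0,0)·S0 + B(0,0) = 31.2373 = V0.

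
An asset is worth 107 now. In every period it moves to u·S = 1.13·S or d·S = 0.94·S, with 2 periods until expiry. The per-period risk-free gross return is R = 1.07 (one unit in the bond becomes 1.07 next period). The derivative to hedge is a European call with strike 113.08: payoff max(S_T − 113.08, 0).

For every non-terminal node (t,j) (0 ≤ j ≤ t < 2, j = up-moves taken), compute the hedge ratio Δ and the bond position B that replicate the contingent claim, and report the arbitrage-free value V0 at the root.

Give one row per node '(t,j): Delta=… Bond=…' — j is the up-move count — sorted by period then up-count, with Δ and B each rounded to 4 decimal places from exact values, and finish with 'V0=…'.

(0,0): Delta=0.7309 Bond=-68.3636
(1,0): Delta=0.0301 Bond=-2.6605
(1,1): Delta=1.0000 Bond=-105.6822
V0=9.8460

No-arbitrage ⇒ martingale measure with p* = (R−d)/(u−d) = 0.6842.
Terminal payoffs: V(2,0)=0.0000, V(2,1)=0.5754, V(2,2)=23.5483
(1,0): S=100.5800. Δ = (V_up−V_dn)/(S_up−S_dn) = (0.5754−0.0000)/(113.6554−94.5452) = 0.0301. V = [p*·0.5754 + (1−p*)·0.0000]/1.07 = 0.3679. B = V − Δ·S = -2.6605.
(1,1): S=120.9100. Δ = (V_up−V_dn)/(S_up−S_dn) = (23.5483−0.5754)/(136.6283−113.6554) = 1.0000. V = [p*·23.5483 + (1−p*)·0.5754]/1.07 = 15.2278. B = V − Δ·S = -105.6822.
(0,0): S=107.0000. Δ = (V_up−V_dn)/(S_up−S_dn) = (15.2278−0.3679)/(120.9100−100.5800) = 0.7309. V = [p*·15.2278 + (1−p*)·0.3679]/1.07 = 9.8460. B = V − Δ·S = -68.3636.
Root portfolio cost Δ·107+B reproduces V0=9.8460.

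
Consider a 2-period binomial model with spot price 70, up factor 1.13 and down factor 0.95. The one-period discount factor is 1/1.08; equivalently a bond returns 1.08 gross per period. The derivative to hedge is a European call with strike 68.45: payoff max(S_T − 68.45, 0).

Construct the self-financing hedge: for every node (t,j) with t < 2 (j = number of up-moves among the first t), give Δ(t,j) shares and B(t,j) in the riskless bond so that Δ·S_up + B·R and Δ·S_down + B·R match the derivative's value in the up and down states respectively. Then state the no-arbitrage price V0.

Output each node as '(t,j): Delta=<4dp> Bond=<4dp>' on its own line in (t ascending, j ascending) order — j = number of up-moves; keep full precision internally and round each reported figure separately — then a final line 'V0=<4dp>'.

The replicating-portfolio and risk-neutral prices coincide; use p* = (1.08−0.95)/(1.13−0.95) = 0.7222 for the latter.
Terminal values V(2,·): V(2,0)=0.0000, V(2,1)=6.6950, V(2,2)=20.9330
Node (1,0) S=66.5000: V=(p*·6.6950+(1−p*)·0.0000)/1.08=4.4771; Δ=(6.6950−0.0000)/(75.1450−63.1750)=0.5593; B=V−Δ·S=-32.7173
Node (1,1) S=79.1000: V=(p*·20.9330+(1−p*)·6.6950)/1.08=15.7204; Δ=(20.9330−6.6950)/(89.3830−75.1450)=1.0000; B=V−Δ·S=-63.3796
Node (0,0) S=70.0000: V=(p*·15.7204+(1−p*)·4.4771)/1.08=11.6641; Δ=(15.7204−4.4771)/(79.1000−66.5000)=0.8923; B=V−Δ·S=-50.7984
The time-0 hedge costs 11.6641, which is the no-arbitrage price.

(0,0): Delta=0.8923 Bond=-50.7984
(1,0): Delta=0.5593 Bond=-32.7173
(1,1): Delta=1.0000 Bond=-63.3796
V0=11.6641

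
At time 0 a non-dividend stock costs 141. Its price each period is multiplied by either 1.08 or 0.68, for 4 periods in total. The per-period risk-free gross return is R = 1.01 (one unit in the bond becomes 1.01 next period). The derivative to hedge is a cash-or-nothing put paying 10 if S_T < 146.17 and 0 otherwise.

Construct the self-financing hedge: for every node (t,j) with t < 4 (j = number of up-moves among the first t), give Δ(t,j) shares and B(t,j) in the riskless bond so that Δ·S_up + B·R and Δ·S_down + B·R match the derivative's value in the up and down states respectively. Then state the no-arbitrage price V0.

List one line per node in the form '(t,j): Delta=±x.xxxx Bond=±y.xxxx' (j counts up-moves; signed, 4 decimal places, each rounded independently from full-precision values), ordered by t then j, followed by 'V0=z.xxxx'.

(0,0): Delta=-0.0966 Bond=18.7831
(1,0): Delta=0.0000 Bond=9.7059
(1,1): Delta=-0.1095 Bond=20.9362
(2,0): Delta=0.0000 Bond=9.8030
(2,1): Delta=0.0000 Bond=9.8030
(2,2): Delta=-0.1242 Bond=23.5516
(3,0): Delta=0.0000 Bond=9.9010
(3,1): Delta=0.0000 Bond=9.9010
(3,2): Delta=0.0000 Bond=9.9010
(3,3): Delta=-0.1408 Bond=26.7327
V0=5.1581

Risk-neutral probability p* = (R−d)/(u−d) = (1.01−0.68)/(1.08−0.68) = 0.8250.
At expiry t=4: V(4,0)=10.0000, V(4,1)=10.0000, V(4,2)=10.0000, V(4,3)=10.0000, V(4,4)=0.0000
(3,0): S=44.3349. Δ = (V_up−V_dn)/(S_up−S_dn) = (10.0000−10.0000)/(47.8817−30.1477) = 0.0000. V = [p*·10.0000 + (1−p*)·10.0000]/1.01 = 9.9010. B = V − Δ·S = 9.9010.
(3,1): S=70.4143. Δ = (V_up−V_dn)/(S_up−S_dn) = (10.0000−10.0000)/(76.0474−47.8817) = 0.0000. V = [p*·10.0000 + (1−p*)·10.0000]/1.01 = 9.9010. B = V − Δ·S = 9.9010.
(3,2): S=111.8344. Δ = (V_up−V_dn)/(S_up−S_dn) = (10.0000−10.0000)/(120.7812−76.0474) = 0.0000. V = [p*·10.0000 + (1−p*)·10.0000]/1.01 = 9.9010. B = V − Δ·S = 9.9010.
(3,3): S=177.6194. Δ = (V_up−V_dn)/(S_up−S_dn) = (0.0000−10.0000)/(191.8289−120.7812) = -0.1408. V = [p*·0.0000 + (1−p*)·10.0000]/1.01 = 1.7327. B = V − Δ·S = 26.7327.
(2,0): S=65.1984. Δ = (V_up−V_dn)/(S_up−S_dn) = (9.9010−9.9010)/(70.4143−44.3349) = 0.0000. V = [p*·9.9010 + (1−p*)·9.9010]/1.01 = 9.8030. B = V − Δ·S = 9.8030.
(2,1): S=103.5504. Δ = (V_up−V_dn)/(S_up−S_dn) = (9.9010−9.9010)/(111.8344−70.4143) = 0.0000. V = [p*·9.9010 + (1−p*)·9.9010]/1.01 = 9.8030. B = V − Δ·S = 9.8030.
(2,2): S=164.4624. Δ = (V_up−V_dn)/(S_up−S_dn) = (1.7327−9.9010)/(177.6194−111.8344) = -0.1242. V = [p*·1.7327 + (1−p*)·9.9010]/1.01 = 3.1308. B = V − Δ·S = 23.5516.
(1,0): S=95.8800. Δ = (V_up−V_dn)/(S_up−S_dn) = (9.8030−9.8030)/(103.5504−65.1984) = 0.0000. V = [p*·9.8030 + (1−p*)·9.8030]/1.01 = 9.7059. B = V − Δ·S = 9.7059.
(1,1): S=152.2800. Δ = (V_up−V_dn)/(S_up−S_dn) = (3.1308−9.8030)/(164.4624−103.5504) = -0.1095. V = [p*·3.1308 + (1−p*)·9.8030]/1.01 = 4.2559. B = V − Δ·S = 20.9362.
(0,0): S=141.0000. Δ = (V_up−V_dn)/(S_up−S_dn) = (4.2559−9.7059)/(152.2800−95.8800) = -0.0966. V = [p*·4.2559 + (1−p*)·9.7059]/1.01 = 5.1581. B = V − Δ·S = 18.7831.
Each (Δ,B) replicates both successor values, so the strategy is self-financing and V0 is arbitrage-free.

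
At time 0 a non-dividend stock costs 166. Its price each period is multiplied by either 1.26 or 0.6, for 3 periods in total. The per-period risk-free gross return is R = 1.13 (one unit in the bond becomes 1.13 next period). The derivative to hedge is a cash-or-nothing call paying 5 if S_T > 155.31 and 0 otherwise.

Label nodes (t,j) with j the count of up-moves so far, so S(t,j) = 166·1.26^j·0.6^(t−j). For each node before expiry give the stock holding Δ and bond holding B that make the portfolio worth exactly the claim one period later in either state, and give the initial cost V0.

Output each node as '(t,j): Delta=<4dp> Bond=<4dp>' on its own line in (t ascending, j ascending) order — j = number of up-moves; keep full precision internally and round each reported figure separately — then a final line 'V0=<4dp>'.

Under the risk-neutral measure, an up-move has probability p* = (R−d)/(u−d) = 0.8030 and values discount at R = 1.13.
Terminal payoffs: V(3,0)=0.0000, V(3,1)=0.0000, V(3,2)=5.0000, V(3,3)=5.0000
(2,0): S=59.7600. Δ = (V_up−V_dn)/(S_up−S_dn) = (0.0000−0.0000)/(75.2976−35.8560) = 0.0000. V = [p*·0.0000 + (1−p*)·0.0000]/1.13 = 0.0000. B = V − Δ·S = 0.0000.
(2,1): S=125.4960. Δ = (V_up−V_dn)/(S_up−S_dn) = (5.0000−0.0000)/(158.1250−75.2976) = 0.0604. V = [p*·5.0000 + (1−p*)·0.0000]/1.13 = 3.5532. B = V − Δ·S = -4.0225.
(2,2): S=263.5416. Δ = (V_up−V_dn)/(S_up−S_dn) = (5.0000−5.0000)/(332.0624−158.1250) = 0.0000. V = [p*·5.0000 + (1−p*)·5.0000]/1.13 = 4.4248. B = V − Δ·S = 4.4248.
(1,0): S=99.6000. Δ = (V_up−V_dn)/(S_up−S_dn) = (3.5532−0.0000)/(125.4960−59.7600) = 0.0541. V = [p*·3.5532 + (1−p*)·0.0000]/1.13 = 2.5251. B = V − Δ·S = -2.8586.
(1,1): S=209.1600. Δ = (V_up−V_dn)/(S_up−S_dn) = (4.4248−3.5532)/(263.5416−125.4960) = 0.0063. V = [p*·4.4248 + (1−p*)·3.5532]/1.13 = 3.7638. B = V − Δ·S = 2.4433.
(0,0): S=166.0000. Δ = (V_up−V_dn)/(S_up−S_dn) = (3.7638−2.5251)/(209.1600−99.6000) = 0.0113. V = [p*·3.7638 + (1−p*)·2.5251]/1.13 = 3.1149. B = V − Δ·S = 1.2380.
Each (Δ,B) replicates both successor values, so the strategy is self-financing and V0 is arbitrage-free.

(0,0): Delta=0.0113 Bond=1.2380
(1,0): Delta=0.0541 Bond=-2.8586
(1,1): Delta=0.0063 Bond=2.4433
(2,0): Delta=0.0000 Bond=0.0000
(2,1): Delta=0.0604 Bond=-4.0225
(2,2): Delta=0.0000 Bond=4.4248
V0=3.1149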